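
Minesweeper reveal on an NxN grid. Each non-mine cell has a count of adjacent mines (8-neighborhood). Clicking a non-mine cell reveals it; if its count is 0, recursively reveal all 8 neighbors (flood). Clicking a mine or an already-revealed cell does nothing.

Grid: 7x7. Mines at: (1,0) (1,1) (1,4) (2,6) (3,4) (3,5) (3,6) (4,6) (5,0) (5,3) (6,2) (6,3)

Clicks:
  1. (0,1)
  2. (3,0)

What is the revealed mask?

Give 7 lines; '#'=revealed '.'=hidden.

Answer: .#.....
.......
####...
####...
####...
.......
.......

Derivation:
Click 1 (0,1) count=2: revealed 1 new [(0,1)] -> total=1
Click 2 (3,0) count=0: revealed 12 new [(2,0) (2,1) (2,2) (2,3) (3,0) (3,1) (3,2) (3,3) (4,0) (4,1) (4,2) (4,3)] -> total=13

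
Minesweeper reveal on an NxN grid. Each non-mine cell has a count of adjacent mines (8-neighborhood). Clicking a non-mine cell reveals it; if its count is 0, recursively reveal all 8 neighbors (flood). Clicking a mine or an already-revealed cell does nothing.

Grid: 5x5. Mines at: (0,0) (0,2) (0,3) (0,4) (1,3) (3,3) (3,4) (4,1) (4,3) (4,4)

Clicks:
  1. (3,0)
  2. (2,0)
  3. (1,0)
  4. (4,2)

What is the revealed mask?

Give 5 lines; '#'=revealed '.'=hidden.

Click 1 (3,0) count=1: revealed 1 new [(3,0)] -> total=1
Click 2 (2,0) count=0: revealed 8 new [(1,0) (1,1) (1,2) (2,0) (2,1) (2,2) (3,1) (3,2)] -> total=9
Click 3 (1,0) count=1: revealed 0 new [(none)] -> total=9
Click 4 (4,2) count=3: revealed 1 new [(4,2)] -> total=10

Answer: .....
###..
###..
###..
..#..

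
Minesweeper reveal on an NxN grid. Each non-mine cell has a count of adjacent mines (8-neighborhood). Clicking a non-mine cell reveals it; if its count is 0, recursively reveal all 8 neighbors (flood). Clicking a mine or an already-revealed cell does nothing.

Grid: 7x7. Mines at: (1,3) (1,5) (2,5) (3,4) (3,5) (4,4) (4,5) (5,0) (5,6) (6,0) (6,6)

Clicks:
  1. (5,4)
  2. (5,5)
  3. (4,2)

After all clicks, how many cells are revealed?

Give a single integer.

Click 1 (5,4) count=2: revealed 1 new [(5,4)] -> total=1
Click 2 (5,5) count=4: revealed 1 new [(5,5)] -> total=2
Click 3 (4,2) count=0: revealed 26 new [(0,0) (0,1) (0,2) (1,0) (1,1) (1,2) (2,0) (2,1) (2,2) (2,3) (3,0) (3,1) (3,2) (3,3) (4,0) (4,1) (4,2) (4,3) (5,1) (5,2) (5,3) (6,1) (6,2) (6,3) (6,4) (6,5)] -> total=28

Answer: 28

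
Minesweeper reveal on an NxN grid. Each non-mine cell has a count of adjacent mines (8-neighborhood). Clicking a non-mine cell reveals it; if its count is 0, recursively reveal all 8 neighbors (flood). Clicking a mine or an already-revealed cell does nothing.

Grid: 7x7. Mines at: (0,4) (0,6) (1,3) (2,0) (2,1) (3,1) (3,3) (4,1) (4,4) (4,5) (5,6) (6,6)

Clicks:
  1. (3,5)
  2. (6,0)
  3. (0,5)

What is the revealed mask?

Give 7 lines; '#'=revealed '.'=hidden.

Click 1 (3,5) count=2: revealed 1 new [(3,5)] -> total=1
Click 2 (6,0) count=0: revealed 12 new [(5,0) (5,1) (5,2) (5,3) (5,4) (5,5) (6,0) (6,1) (6,2) (6,3) (6,4) (6,5)] -> total=13
Click 3 (0,5) count=2: revealed 1 new [(0,5)] -> total=14

Answer: .....#.
.......
.......
.....#.
.......
######.
######.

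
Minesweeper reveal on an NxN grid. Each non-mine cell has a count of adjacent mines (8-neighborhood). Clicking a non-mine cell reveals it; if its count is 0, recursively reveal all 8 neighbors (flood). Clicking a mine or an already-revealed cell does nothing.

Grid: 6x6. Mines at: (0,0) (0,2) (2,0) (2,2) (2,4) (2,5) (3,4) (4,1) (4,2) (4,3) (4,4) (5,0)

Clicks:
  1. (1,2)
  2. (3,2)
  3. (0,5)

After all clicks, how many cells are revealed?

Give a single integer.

Click 1 (1,2) count=2: revealed 1 new [(1,2)] -> total=1
Click 2 (3,2) count=4: revealed 1 new [(3,2)] -> total=2
Click 3 (0,5) count=0: revealed 6 new [(0,3) (0,4) (0,5) (1,3) (1,4) (1,5)] -> total=8

Answer: 8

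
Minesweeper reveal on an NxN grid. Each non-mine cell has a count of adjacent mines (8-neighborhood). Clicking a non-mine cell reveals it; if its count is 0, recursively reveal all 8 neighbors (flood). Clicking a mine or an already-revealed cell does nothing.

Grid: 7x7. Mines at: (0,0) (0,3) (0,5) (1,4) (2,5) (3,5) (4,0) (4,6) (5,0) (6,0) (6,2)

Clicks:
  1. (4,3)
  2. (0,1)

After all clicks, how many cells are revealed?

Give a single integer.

Click 1 (4,3) count=0: revealed 29 new [(1,0) (1,1) (1,2) (1,3) (2,0) (2,1) (2,2) (2,3) (2,4) (3,0) (3,1) (3,2) (3,3) (3,4) (4,1) (4,2) (4,3) (4,4) (4,5) (5,1) (5,2) (5,3) (5,4) (5,5) (5,6) (6,3) (6,4) (6,5) (6,6)] -> total=29
Click 2 (0,1) count=1: revealed 1 new [(0,1)] -> total=30

Answer: 30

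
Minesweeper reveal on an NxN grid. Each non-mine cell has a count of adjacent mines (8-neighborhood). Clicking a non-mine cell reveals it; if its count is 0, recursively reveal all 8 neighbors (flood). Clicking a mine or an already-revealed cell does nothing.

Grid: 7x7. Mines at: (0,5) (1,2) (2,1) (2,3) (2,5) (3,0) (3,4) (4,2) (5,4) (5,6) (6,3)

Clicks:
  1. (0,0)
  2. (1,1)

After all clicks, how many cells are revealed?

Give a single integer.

Answer: 4

Derivation:
Click 1 (0,0) count=0: revealed 4 new [(0,0) (0,1) (1,0) (1,1)] -> total=4
Click 2 (1,1) count=2: revealed 0 new [(none)] -> total=4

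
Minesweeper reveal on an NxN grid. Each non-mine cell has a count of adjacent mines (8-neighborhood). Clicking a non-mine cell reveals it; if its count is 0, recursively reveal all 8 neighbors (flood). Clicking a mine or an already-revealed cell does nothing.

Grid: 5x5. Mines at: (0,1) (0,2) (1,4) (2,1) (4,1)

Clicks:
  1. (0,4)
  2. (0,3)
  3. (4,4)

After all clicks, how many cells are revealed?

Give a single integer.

Click 1 (0,4) count=1: revealed 1 new [(0,4)] -> total=1
Click 2 (0,3) count=2: revealed 1 new [(0,3)] -> total=2
Click 3 (4,4) count=0: revealed 9 new [(2,2) (2,3) (2,4) (3,2) (3,3) (3,4) (4,2) (4,3) (4,4)] -> total=11

Answer: 11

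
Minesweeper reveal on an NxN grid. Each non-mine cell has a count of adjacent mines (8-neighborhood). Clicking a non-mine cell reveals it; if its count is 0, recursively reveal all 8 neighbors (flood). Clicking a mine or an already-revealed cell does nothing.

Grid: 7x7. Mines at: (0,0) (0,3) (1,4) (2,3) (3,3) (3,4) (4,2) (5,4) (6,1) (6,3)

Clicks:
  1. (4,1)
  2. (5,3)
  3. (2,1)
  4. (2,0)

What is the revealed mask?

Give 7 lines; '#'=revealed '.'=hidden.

Click 1 (4,1) count=1: revealed 1 new [(4,1)] -> total=1
Click 2 (5,3) count=3: revealed 1 new [(5,3)] -> total=2
Click 3 (2,1) count=0: revealed 12 new [(1,0) (1,1) (1,2) (2,0) (2,1) (2,2) (3,0) (3,1) (3,2) (4,0) (5,0) (5,1)] -> total=14
Click 4 (2,0) count=0: revealed 0 new [(none)] -> total=14

Answer: .......
###....
###....
###....
##.....
##.#...
.......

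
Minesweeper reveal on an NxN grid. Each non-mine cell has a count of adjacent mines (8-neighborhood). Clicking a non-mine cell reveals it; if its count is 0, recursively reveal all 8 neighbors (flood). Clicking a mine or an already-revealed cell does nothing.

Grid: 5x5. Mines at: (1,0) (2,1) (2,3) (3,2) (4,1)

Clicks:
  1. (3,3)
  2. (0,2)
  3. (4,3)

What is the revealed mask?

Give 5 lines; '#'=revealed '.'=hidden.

Answer: .####
.####
.....
...#.
...#.

Derivation:
Click 1 (3,3) count=2: revealed 1 new [(3,3)] -> total=1
Click 2 (0,2) count=0: revealed 8 new [(0,1) (0,2) (0,3) (0,4) (1,1) (1,2) (1,3) (1,4)] -> total=9
Click 3 (4,3) count=1: revealed 1 new [(4,3)] -> total=10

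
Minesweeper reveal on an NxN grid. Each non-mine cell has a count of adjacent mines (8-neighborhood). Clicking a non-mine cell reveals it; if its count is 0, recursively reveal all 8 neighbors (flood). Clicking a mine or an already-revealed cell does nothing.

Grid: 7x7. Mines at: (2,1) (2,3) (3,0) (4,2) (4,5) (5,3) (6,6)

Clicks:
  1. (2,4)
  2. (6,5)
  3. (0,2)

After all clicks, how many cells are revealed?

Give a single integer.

Answer: 21

Derivation:
Click 1 (2,4) count=1: revealed 1 new [(2,4)] -> total=1
Click 2 (6,5) count=1: revealed 1 new [(6,5)] -> total=2
Click 3 (0,2) count=0: revealed 19 new [(0,0) (0,1) (0,2) (0,3) (0,4) (0,5) (0,6) (1,0) (1,1) (1,2) (1,3) (1,4) (1,5) (1,6) (2,5) (2,6) (3,4) (3,5) (3,6)] -> total=21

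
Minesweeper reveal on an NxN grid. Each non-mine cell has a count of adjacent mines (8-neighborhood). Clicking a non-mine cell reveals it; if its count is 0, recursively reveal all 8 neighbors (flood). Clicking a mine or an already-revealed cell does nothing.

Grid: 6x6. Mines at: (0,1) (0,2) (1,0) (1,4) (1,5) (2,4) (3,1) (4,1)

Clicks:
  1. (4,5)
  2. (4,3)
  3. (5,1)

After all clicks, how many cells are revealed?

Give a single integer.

Click 1 (4,5) count=0: revealed 12 new [(3,2) (3,3) (3,4) (3,5) (4,2) (4,3) (4,4) (4,5) (5,2) (5,3) (5,4) (5,5)] -> total=12
Click 2 (4,3) count=0: revealed 0 new [(none)] -> total=12
Click 3 (5,1) count=1: revealed 1 new [(5,1)] -> total=13

Answer: 13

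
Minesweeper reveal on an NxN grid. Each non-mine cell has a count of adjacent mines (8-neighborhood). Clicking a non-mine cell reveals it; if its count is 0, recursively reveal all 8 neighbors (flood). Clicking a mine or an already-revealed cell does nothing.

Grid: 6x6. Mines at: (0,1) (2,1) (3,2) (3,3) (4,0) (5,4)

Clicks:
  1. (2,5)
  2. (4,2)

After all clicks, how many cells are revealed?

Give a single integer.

Answer: 17

Derivation:
Click 1 (2,5) count=0: revealed 16 new [(0,2) (0,3) (0,4) (0,5) (1,2) (1,3) (1,4) (1,5) (2,2) (2,3) (2,4) (2,5) (3,4) (3,5) (4,4) (4,5)] -> total=16
Click 2 (4,2) count=2: revealed 1 new [(4,2)] -> total=17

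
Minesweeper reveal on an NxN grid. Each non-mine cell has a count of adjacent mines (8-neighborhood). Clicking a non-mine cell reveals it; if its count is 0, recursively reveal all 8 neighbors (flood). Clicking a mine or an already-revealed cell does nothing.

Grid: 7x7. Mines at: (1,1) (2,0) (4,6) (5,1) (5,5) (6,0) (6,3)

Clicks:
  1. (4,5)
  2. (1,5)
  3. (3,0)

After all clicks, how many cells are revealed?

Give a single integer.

Answer: 31

Derivation:
Click 1 (4,5) count=2: revealed 1 new [(4,5)] -> total=1
Click 2 (1,5) count=0: revealed 29 new [(0,2) (0,3) (0,4) (0,5) (0,6) (1,2) (1,3) (1,4) (1,5) (1,6) (2,1) (2,2) (2,3) (2,4) (2,5) (2,6) (3,1) (3,2) (3,3) (3,4) (3,5) (3,6) (4,1) (4,2) (4,3) (4,4) (5,2) (5,3) (5,4)] -> total=30
Click 3 (3,0) count=1: revealed 1 new [(3,0)] -> total=31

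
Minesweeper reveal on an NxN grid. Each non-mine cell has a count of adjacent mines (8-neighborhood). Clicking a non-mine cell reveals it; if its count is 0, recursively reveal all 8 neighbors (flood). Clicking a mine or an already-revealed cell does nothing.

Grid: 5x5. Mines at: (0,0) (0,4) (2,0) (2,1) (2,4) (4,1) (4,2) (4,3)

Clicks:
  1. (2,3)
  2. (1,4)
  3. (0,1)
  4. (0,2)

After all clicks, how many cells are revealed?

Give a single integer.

Click 1 (2,3) count=1: revealed 1 new [(2,3)] -> total=1
Click 2 (1,4) count=2: revealed 1 new [(1,4)] -> total=2
Click 3 (0,1) count=1: revealed 1 new [(0,1)] -> total=3
Click 4 (0,2) count=0: revealed 5 new [(0,2) (0,3) (1,1) (1,2) (1,3)] -> total=8

Answer: 8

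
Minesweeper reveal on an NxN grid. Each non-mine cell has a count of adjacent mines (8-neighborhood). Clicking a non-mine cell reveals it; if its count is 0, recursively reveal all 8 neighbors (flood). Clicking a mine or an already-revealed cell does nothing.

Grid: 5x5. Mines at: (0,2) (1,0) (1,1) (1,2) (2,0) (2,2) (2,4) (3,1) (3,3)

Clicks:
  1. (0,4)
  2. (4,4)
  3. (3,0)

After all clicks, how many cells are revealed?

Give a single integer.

Answer: 6

Derivation:
Click 1 (0,4) count=0: revealed 4 new [(0,3) (0,4) (1,3) (1,4)] -> total=4
Click 2 (4,4) count=1: revealed 1 new [(4,4)] -> total=5
Click 3 (3,0) count=2: revealed 1 new [(3,0)] -> total=6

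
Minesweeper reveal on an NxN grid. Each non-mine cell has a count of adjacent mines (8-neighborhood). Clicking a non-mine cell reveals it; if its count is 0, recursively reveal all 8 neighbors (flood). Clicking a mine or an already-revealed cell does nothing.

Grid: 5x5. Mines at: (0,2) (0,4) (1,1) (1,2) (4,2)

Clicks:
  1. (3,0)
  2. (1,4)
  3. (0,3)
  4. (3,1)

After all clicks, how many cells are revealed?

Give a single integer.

Answer: 8

Derivation:
Click 1 (3,0) count=0: revealed 6 new [(2,0) (2,1) (3,0) (3,1) (4,0) (4,1)] -> total=6
Click 2 (1,4) count=1: revealed 1 new [(1,4)] -> total=7
Click 3 (0,3) count=3: revealed 1 new [(0,3)] -> total=8
Click 4 (3,1) count=1: revealed 0 new [(none)] -> total=8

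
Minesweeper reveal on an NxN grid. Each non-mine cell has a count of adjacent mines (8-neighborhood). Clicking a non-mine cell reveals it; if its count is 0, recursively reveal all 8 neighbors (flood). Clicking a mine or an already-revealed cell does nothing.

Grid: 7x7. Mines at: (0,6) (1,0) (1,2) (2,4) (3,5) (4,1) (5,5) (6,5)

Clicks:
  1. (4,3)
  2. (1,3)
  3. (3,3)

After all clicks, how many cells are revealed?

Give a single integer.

Click 1 (4,3) count=0: revealed 16 new [(3,2) (3,3) (3,4) (4,2) (4,3) (4,4) (5,0) (5,1) (5,2) (5,3) (5,4) (6,0) (6,1) (6,2) (6,3) (6,4)] -> total=16
Click 2 (1,3) count=2: revealed 1 new [(1,3)] -> total=17
Click 3 (3,3) count=1: revealed 0 new [(none)] -> total=17

Answer: 17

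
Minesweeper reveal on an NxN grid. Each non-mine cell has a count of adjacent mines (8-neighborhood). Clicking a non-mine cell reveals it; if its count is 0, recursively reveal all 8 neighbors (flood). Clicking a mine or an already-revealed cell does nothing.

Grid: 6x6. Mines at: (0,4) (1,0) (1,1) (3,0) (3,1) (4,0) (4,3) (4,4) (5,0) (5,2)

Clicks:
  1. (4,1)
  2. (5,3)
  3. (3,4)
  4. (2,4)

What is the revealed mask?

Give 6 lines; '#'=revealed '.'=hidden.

Click 1 (4,1) count=5: revealed 1 new [(4,1)] -> total=1
Click 2 (5,3) count=3: revealed 1 new [(5,3)] -> total=2
Click 3 (3,4) count=2: revealed 1 new [(3,4)] -> total=3
Click 4 (2,4) count=0: revealed 11 new [(1,2) (1,3) (1,4) (1,5) (2,2) (2,3) (2,4) (2,5) (3,2) (3,3) (3,5)] -> total=14

Answer: ......
..####
..####
..####
.#....
...#..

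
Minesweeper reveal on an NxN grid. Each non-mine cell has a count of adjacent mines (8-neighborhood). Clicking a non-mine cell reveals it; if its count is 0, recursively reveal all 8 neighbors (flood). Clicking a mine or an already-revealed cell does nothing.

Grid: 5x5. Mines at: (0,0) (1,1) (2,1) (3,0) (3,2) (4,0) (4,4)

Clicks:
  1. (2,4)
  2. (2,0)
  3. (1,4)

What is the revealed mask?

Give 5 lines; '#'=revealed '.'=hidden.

Click 1 (2,4) count=0: revealed 11 new [(0,2) (0,3) (0,4) (1,2) (1,3) (1,4) (2,2) (2,3) (2,4) (3,3) (3,4)] -> total=11
Click 2 (2,0) count=3: revealed 1 new [(2,0)] -> total=12
Click 3 (1,4) count=0: revealed 0 new [(none)] -> total=12

Answer: ..###
..###
#.###
...##
.....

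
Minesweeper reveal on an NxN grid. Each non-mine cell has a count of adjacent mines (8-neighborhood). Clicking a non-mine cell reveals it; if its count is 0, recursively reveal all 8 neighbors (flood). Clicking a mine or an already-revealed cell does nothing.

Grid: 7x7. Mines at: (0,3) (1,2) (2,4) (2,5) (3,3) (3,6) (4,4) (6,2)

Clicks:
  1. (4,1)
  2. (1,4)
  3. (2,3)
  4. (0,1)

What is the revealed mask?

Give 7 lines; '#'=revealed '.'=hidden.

Answer: ##.....
##..#..
####...
###....
###....
###....
##.....

Derivation:
Click 1 (4,1) count=0: revealed 18 new [(0,0) (0,1) (1,0) (1,1) (2,0) (2,1) (2,2) (3,0) (3,1) (3,2) (4,0) (4,1) (4,2) (5,0) (5,1) (5,2) (6,0) (6,1)] -> total=18
Click 2 (1,4) count=3: revealed 1 new [(1,4)] -> total=19
Click 3 (2,3) count=3: revealed 1 new [(2,3)] -> total=20
Click 4 (0,1) count=1: revealed 0 new [(none)] -> total=20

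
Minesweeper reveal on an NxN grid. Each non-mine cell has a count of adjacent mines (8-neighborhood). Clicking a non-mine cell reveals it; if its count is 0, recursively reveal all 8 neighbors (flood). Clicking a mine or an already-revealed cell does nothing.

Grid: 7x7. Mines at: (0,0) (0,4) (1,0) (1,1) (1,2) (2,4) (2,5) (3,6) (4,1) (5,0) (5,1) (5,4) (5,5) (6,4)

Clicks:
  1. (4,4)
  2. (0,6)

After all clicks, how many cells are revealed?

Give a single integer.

Answer: 5

Derivation:
Click 1 (4,4) count=2: revealed 1 new [(4,4)] -> total=1
Click 2 (0,6) count=0: revealed 4 new [(0,5) (0,6) (1,5) (1,6)] -> total=5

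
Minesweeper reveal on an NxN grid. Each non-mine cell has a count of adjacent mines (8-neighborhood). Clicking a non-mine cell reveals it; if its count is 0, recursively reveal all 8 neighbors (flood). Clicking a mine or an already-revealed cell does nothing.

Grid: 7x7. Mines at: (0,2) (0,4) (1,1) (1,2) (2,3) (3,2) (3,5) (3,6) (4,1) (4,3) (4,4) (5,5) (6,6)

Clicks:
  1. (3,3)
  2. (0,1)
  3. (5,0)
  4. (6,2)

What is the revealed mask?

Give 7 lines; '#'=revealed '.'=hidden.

Answer: .#.....
.......
.......
...#...
.......
#####..
#####..

Derivation:
Click 1 (3,3) count=4: revealed 1 new [(3,3)] -> total=1
Click 2 (0,1) count=3: revealed 1 new [(0,1)] -> total=2
Click 3 (5,0) count=1: revealed 1 new [(5,0)] -> total=3
Click 4 (6,2) count=0: revealed 9 new [(5,1) (5,2) (5,3) (5,4) (6,0) (6,1) (6,2) (6,3) (6,4)] -> total=12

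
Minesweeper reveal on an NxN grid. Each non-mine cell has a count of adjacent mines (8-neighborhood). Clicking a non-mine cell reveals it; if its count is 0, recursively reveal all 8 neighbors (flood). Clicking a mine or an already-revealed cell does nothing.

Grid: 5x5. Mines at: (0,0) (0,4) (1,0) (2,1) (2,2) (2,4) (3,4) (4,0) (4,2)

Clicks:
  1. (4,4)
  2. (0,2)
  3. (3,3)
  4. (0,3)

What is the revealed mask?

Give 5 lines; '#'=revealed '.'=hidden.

Click 1 (4,4) count=1: revealed 1 new [(4,4)] -> total=1
Click 2 (0,2) count=0: revealed 6 new [(0,1) (0,2) (0,3) (1,1) (1,2) (1,3)] -> total=7
Click 3 (3,3) count=4: revealed 1 new [(3,3)] -> total=8
Click 4 (0,3) count=1: revealed 0 new [(none)] -> total=8

Answer: .###.
.###.
.....
...#.
....#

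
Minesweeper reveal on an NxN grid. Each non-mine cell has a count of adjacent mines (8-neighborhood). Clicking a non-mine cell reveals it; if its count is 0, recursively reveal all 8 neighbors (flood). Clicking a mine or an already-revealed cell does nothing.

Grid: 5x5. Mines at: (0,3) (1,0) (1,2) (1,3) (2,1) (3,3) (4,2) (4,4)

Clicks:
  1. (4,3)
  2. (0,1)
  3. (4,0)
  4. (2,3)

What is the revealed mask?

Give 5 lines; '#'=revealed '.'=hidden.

Click 1 (4,3) count=3: revealed 1 new [(4,3)] -> total=1
Click 2 (0,1) count=2: revealed 1 new [(0,1)] -> total=2
Click 3 (4,0) count=0: revealed 4 new [(3,0) (3,1) (4,0) (4,1)] -> total=6
Click 4 (2,3) count=3: revealed 1 new [(2,3)] -> total=7

Answer: .#...
.....
...#.
##...
##.#.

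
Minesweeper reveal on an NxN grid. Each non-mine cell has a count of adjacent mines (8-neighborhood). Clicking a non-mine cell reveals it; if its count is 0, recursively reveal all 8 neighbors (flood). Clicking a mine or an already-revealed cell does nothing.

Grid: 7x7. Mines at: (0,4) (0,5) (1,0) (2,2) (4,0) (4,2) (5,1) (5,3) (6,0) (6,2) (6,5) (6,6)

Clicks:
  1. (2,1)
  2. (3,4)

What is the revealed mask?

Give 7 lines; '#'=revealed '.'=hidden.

Click 1 (2,1) count=2: revealed 1 new [(2,1)] -> total=1
Click 2 (3,4) count=0: revealed 19 new [(1,3) (1,4) (1,5) (1,6) (2,3) (2,4) (2,5) (2,6) (3,3) (3,4) (3,5) (3,6) (4,3) (4,4) (4,5) (4,6) (5,4) (5,5) (5,6)] -> total=20

Answer: .......
...####
.#.####
...####
...####
....###
.......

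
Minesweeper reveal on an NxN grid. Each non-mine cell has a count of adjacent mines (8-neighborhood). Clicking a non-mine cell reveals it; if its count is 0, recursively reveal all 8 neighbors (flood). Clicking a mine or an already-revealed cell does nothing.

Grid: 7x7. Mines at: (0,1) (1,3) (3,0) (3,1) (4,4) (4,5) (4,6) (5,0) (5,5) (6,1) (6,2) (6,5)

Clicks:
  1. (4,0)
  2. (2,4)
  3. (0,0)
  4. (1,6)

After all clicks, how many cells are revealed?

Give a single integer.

Answer: 14

Derivation:
Click 1 (4,0) count=3: revealed 1 new [(4,0)] -> total=1
Click 2 (2,4) count=1: revealed 1 new [(2,4)] -> total=2
Click 3 (0,0) count=1: revealed 1 new [(0,0)] -> total=3
Click 4 (1,6) count=0: revealed 11 new [(0,4) (0,5) (0,6) (1,4) (1,5) (1,6) (2,5) (2,6) (3,4) (3,5) (3,6)] -> total=14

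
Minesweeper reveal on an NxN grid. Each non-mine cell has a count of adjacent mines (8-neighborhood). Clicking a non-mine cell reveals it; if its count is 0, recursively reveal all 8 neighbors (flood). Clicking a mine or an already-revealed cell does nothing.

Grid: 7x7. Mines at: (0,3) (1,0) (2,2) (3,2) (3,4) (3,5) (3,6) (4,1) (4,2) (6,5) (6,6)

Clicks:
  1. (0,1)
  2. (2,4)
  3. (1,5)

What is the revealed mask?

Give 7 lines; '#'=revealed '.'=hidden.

Answer: .#..###
....###
....###
.......
.......
.......
.......

Derivation:
Click 1 (0,1) count=1: revealed 1 new [(0,1)] -> total=1
Click 2 (2,4) count=2: revealed 1 new [(2,4)] -> total=2
Click 3 (1,5) count=0: revealed 8 new [(0,4) (0,5) (0,6) (1,4) (1,5) (1,6) (2,5) (2,6)] -> total=10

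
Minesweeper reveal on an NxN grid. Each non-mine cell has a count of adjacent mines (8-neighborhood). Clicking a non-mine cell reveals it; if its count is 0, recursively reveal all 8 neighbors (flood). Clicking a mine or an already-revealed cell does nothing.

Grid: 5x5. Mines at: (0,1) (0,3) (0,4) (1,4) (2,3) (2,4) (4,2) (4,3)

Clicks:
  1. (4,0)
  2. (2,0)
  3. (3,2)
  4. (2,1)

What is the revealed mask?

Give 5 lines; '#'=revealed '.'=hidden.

Answer: .....
###..
###..
###..
##...

Derivation:
Click 1 (4,0) count=0: revealed 11 new [(1,0) (1,1) (1,2) (2,0) (2,1) (2,2) (3,0) (3,1) (3,2) (4,0) (4,1)] -> total=11
Click 2 (2,0) count=0: revealed 0 new [(none)] -> total=11
Click 3 (3,2) count=3: revealed 0 new [(none)] -> total=11
Click 4 (2,1) count=0: revealed 0 new [(none)] -> total=11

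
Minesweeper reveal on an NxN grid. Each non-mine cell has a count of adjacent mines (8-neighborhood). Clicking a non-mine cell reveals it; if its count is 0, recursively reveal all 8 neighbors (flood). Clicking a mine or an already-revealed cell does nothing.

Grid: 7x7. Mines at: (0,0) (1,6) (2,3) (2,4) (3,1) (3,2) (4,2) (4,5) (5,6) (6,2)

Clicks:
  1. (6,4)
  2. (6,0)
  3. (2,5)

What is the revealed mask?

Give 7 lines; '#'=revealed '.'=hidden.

Answer: .......
.......
.....#.
.......
##.....
##.###.
##.###.

Derivation:
Click 1 (6,4) count=0: revealed 6 new [(5,3) (5,4) (5,5) (6,3) (6,4) (6,5)] -> total=6
Click 2 (6,0) count=0: revealed 6 new [(4,0) (4,1) (5,0) (5,1) (6,0) (6,1)] -> total=12
Click 3 (2,5) count=2: revealed 1 new [(2,5)] -> total=13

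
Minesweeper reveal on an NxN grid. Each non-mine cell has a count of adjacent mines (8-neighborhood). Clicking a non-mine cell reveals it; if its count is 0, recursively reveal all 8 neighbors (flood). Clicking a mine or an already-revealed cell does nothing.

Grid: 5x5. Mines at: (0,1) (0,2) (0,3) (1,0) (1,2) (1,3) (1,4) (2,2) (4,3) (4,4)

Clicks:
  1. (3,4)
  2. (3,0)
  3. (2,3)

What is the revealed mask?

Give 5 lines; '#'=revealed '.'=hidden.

Answer: .....
.....
##.#.
###.#
###..

Derivation:
Click 1 (3,4) count=2: revealed 1 new [(3,4)] -> total=1
Click 2 (3,0) count=0: revealed 8 new [(2,0) (2,1) (3,0) (3,1) (3,2) (4,0) (4,1) (4,2)] -> total=9
Click 3 (2,3) count=4: revealed 1 new [(2,3)] -> total=10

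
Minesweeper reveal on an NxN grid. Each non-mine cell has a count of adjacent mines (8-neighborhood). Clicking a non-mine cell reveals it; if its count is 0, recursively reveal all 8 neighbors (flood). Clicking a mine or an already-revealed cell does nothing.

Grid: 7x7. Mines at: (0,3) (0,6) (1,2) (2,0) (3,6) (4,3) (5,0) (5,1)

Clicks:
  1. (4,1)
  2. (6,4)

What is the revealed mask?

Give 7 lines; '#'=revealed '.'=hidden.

Click 1 (4,1) count=2: revealed 1 new [(4,1)] -> total=1
Click 2 (6,4) count=0: revealed 13 new [(4,4) (4,5) (4,6) (5,2) (5,3) (5,4) (5,5) (5,6) (6,2) (6,3) (6,4) (6,5) (6,6)] -> total=14

Answer: .......
.......
.......
.......
.#..###
..#####
..#####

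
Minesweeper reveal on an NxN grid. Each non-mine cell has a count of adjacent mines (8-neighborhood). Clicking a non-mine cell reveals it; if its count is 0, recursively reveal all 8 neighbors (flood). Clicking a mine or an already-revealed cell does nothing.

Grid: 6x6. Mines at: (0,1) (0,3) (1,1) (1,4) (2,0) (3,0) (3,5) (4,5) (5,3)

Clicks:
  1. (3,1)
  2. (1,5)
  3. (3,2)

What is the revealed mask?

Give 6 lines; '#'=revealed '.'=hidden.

Answer: ......
.....#
.####.
.####.
.####.
......

Derivation:
Click 1 (3,1) count=2: revealed 1 new [(3,1)] -> total=1
Click 2 (1,5) count=1: revealed 1 new [(1,5)] -> total=2
Click 3 (3,2) count=0: revealed 11 new [(2,1) (2,2) (2,3) (2,4) (3,2) (3,3) (3,4) (4,1) (4,2) (4,3) (4,4)] -> total=13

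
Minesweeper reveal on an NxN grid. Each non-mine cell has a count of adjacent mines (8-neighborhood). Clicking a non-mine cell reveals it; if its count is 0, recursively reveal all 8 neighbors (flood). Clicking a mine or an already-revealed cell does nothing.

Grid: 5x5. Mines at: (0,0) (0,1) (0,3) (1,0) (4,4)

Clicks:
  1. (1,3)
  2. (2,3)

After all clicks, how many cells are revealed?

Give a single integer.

Click 1 (1,3) count=1: revealed 1 new [(1,3)] -> total=1
Click 2 (2,3) count=0: revealed 17 new [(1,1) (1,2) (1,4) (2,0) (2,1) (2,2) (2,3) (2,4) (3,0) (3,1) (3,2) (3,3) (3,4) (4,0) (4,1) (4,2) (4,3)] -> total=18

Answer: 18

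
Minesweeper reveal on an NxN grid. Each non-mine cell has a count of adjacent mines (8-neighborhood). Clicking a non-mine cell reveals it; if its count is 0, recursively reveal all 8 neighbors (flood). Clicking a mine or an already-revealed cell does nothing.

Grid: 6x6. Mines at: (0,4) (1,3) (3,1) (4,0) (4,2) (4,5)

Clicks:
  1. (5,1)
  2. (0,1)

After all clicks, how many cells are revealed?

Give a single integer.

Answer: 10

Derivation:
Click 1 (5,1) count=2: revealed 1 new [(5,1)] -> total=1
Click 2 (0,1) count=0: revealed 9 new [(0,0) (0,1) (0,2) (1,0) (1,1) (1,2) (2,0) (2,1) (2,2)] -> total=10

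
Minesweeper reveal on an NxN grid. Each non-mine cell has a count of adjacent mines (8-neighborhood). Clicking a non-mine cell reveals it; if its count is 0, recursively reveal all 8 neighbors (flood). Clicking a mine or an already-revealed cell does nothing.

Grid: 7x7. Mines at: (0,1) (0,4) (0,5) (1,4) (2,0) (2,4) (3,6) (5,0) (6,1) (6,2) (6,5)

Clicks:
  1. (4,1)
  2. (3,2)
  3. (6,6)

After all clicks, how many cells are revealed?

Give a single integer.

Answer: 22

Derivation:
Click 1 (4,1) count=1: revealed 1 new [(4,1)] -> total=1
Click 2 (3,2) count=0: revealed 20 new [(1,1) (1,2) (1,3) (2,1) (2,2) (2,3) (3,1) (3,2) (3,3) (3,4) (3,5) (4,2) (4,3) (4,4) (4,5) (5,1) (5,2) (5,3) (5,4) (5,5)] -> total=21
Click 3 (6,6) count=1: revealed 1 new [(6,6)] -> total=22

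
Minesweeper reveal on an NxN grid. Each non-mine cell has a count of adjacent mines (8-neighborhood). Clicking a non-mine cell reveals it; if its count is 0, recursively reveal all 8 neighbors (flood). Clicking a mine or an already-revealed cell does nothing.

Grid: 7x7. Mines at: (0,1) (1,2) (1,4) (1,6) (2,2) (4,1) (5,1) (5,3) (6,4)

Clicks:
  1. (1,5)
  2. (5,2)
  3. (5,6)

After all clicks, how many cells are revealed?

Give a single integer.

Answer: 19

Derivation:
Click 1 (1,5) count=2: revealed 1 new [(1,5)] -> total=1
Click 2 (5,2) count=3: revealed 1 new [(5,2)] -> total=2
Click 3 (5,6) count=0: revealed 17 new [(2,3) (2,4) (2,5) (2,6) (3,3) (3,4) (3,5) (3,6) (4,3) (4,4) (4,5) (4,6) (5,4) (5,5) (5,6) (6,5) (6,6)] -> total=19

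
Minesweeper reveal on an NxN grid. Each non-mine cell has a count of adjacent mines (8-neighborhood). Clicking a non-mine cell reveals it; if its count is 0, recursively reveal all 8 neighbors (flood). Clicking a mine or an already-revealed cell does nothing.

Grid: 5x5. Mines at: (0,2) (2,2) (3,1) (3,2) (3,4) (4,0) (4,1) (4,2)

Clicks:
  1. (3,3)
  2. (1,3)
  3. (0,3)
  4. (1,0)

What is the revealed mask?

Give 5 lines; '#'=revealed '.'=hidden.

Click 1 (3,3) count=4: revealed 1 new [(3,3)] -> total=1
Click 2 (1,3) count=2: revealed 1 new [(1,3)] -> total=2
Click 3 (0,3) count=1: revealed 1 new [(0,3)] -> total=3
Click 4 (1,0) count=0: revealed 6 new [(0,0) (0,1) (1,0) (1,1) (2,0) (2,1)] -> total=9

Answer: ##.#.
##.#.
##...
...#.
.....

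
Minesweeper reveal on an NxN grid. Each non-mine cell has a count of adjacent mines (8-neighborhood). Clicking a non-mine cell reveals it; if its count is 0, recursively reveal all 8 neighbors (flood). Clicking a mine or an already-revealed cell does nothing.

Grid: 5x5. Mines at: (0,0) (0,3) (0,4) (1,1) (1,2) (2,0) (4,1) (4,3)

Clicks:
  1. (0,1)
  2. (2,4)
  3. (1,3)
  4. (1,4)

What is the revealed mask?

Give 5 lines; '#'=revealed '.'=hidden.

Answer: .#...
...##
...##
...##
.....

Derivation:
Click 1 (0,1) count=3: revealed 1 new [(0,1)] -> total=1
Click 2 (2,4) count=0: revealed 6 new [(1,3) (1,4) (2,3) (2,4) (3,3) (3,4)] -> total=7
Click 3 (1,3) count=3: revealed 0 new [(none)] -> total=7
Click 4 (1,4) count=2: revealed 0 new [(none)] -> total=7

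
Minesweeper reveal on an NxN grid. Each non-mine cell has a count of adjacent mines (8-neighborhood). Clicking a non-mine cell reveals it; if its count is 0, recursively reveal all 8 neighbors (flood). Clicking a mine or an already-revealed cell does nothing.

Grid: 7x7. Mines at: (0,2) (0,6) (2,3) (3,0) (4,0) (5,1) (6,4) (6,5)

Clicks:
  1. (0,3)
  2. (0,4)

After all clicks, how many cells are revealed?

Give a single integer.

Click 1 (0,3) count=1: revealed 1 new [(0,3)] -> total=1
Click 2 (0,4) count=0: revealed 5 new [(0,4) (0,5) (1,3) (1,4) (1,5)] -> total=6

Answer: 6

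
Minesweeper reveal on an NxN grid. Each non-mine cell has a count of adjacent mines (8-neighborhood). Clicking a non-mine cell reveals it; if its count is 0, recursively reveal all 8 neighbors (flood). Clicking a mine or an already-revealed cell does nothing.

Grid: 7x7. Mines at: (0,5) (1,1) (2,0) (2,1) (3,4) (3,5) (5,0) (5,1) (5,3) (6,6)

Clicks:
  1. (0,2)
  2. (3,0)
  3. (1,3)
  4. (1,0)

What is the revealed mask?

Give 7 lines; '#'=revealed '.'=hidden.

Answer: ..###..
#.###..
..###..
#......
.......
.......
.......

Derivation:
Click 1 (0,2) count=1: revealed 1 new [(0,2)] -> total=1
Click 2 (3,0) count=2: revealed 1 new [(3,0)] -> total=2
Click 3 (1,3) count=0: revealed 8 new [(0,3) (0,4) (1,2) (1,3) (1,4) (2,2) (2,3) (2,4)] -> total=10
Click 4 (1,0) count=3: revealed 1 new [(1,0)] -> total=11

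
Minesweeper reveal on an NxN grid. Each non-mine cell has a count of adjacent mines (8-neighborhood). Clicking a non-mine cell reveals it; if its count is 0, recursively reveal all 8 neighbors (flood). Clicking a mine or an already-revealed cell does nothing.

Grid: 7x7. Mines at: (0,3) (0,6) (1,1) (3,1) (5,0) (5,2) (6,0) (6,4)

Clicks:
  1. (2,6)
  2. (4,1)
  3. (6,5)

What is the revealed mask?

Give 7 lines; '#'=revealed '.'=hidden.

Answer: .......
..#####
..#####
..#####
.######
...####
.....##

Derivation:
Click 1 (2,6) count=0: revealed 26 new [(1,2) (1,3) (1,4) (1,5) (1,6) (2,2) (2,3) (2,4) (2,5) (2,6) (3,2) (3,3) (3,4) (3,5) (3,6) (4,2) (4,3) (4,4) (4,5) (4,6) (5,3) (5,4) (5,5) (5,6) (6,5) (6,6)] -> total=26
Click 2 (4,1) count=3: revealed 1 new [(4,1)] -> total=27
Click 3 (6,5) count=1: revealed 0 new [(none)] -> total=27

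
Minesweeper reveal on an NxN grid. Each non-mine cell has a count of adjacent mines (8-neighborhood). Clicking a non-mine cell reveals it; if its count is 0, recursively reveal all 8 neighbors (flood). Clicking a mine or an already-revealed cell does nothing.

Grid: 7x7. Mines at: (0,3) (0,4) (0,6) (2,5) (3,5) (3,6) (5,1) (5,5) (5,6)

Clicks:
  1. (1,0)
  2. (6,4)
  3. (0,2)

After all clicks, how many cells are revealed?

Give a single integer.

Answer: 29

Derivation:
Click 1 (1,0) count=0: revealed 29 new [(0,0) (0,1) (0,2) (1,0) (1,1) (1,2) (1,3) (1,4) (2,0) (2,1) (2,2) (2,3) (2,4) (3,0) (3,1) (3,2) (3,3) (3,4) (4,0) (4,1) (4,2) (4,3) (4,4) (5,2) (5,3) (5,4) (6,2) (6,3) (6,4)] -> total=29
Click 2 (6,4) count=1: revealed 0 new [(none)] -> total=29
Click 3 (0,2) count=1: revealed 0 new [(none)] -> total=29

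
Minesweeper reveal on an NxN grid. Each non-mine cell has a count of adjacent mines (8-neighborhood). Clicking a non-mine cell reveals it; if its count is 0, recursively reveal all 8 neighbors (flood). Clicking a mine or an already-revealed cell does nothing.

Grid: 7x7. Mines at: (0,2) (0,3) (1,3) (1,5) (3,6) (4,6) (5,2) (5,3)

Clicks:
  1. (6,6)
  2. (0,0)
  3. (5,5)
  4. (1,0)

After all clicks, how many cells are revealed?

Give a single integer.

Click 1 (6,6) count=0: revealed 6 new [(5,4) (5,5) (5,6) (6,4) (6,5) (6,6)] -> total=6
Click 2 (0,0) count=0: revealed 27 new [(0,0) (0,1) (1,0) (1,1) (1,2) (2,0) (2,1) (2,2) (2,3) (2,4) (2,5) (3,0) (3,1) (3,2) (3,3) (3,4) (3,5) (4,0) (4,1) (4,2) (4,3) (4,4) (4,5) (5,0) (5,1) (6,0) (6,1)] -> total=33
Click 3 (5,5) count=1: revealed 0 new [(none)] -> total=33
Click 4 (1,0) count=0: revealed 0 new [(none)] -> total=33

Answer: 33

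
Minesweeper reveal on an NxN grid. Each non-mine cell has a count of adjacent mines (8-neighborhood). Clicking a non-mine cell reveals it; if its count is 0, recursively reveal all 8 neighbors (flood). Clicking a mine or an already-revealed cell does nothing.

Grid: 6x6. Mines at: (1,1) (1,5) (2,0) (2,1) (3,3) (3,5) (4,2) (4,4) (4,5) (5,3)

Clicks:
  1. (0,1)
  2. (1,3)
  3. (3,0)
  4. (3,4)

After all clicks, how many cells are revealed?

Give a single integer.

Click 1 (0,1) count=1: revealed 1 new [(0,1)] -> total=1
Click 2 (1,3) count=0: revealed 9 new [(0,2) (0,3) (0,4) (1,2) (1,3) (1,4) (2,2) (2,3) (2,4)] -> total=10
Click 3 (3,0) count=2: revealed 1 new [(3,0)] -> total=11
Click 4 (3,4) count=4: revealed 1 new [(3,4)] -> total=12

Answer: 12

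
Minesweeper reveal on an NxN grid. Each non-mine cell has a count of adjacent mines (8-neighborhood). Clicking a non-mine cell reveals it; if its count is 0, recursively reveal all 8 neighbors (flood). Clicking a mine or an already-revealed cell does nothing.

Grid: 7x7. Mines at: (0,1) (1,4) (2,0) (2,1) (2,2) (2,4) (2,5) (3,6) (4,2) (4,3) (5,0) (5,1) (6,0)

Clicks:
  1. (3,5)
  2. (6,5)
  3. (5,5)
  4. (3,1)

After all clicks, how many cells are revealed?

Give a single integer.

Answer: 15

Derivation:
Click 1 (3,5) count=3: revealed 1 new [(3,5)] -> total=1
Click 2 (6,5) count=0: revealed 13 new [(4,4) (4,5) (4,6) (5,2) (5,3) (5,4) (5,5) (5,6) (6,2) (6,3) (6,4) (6,5) (6,6)] -> total=14
Click 3 (5,5) count=0: revealed 0 new [(none)] -> total=14
Click 4 (3,1) count=4: revealed 1 new [(3,1)] -> total=15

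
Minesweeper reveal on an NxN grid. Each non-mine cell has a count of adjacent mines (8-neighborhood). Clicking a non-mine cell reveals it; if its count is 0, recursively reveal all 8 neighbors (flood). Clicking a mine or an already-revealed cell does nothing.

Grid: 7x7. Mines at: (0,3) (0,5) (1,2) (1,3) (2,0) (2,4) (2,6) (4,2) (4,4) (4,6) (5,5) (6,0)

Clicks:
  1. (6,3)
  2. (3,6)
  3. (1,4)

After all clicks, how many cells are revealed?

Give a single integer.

Click 1 (6,3) count=0: revealed 8 new [(5,1) (5,2) (5,3) (5,4) (6,1) (6,2) (6,3) (6,4)] -> total=8
Click 2 (3,6) count=2: revealed 1 new [(3,6)] -> total=9
Click 3 (1,4) count=4: revealed 1 new [(1,4)] -> total=10

Answer: 10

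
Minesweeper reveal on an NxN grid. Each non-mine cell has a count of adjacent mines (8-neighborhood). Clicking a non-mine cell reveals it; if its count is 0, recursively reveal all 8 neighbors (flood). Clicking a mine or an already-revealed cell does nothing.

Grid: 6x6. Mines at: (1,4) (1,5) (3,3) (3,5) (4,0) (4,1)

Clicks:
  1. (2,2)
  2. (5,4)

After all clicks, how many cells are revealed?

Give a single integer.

Click 1 (2,2) count=1: revealed 1 new [(2,2)] -> total=1
Click 2 (5,4) count=0: revealed 8 new [(4,2) (4,3) (4,4) (4,5) (5,2) (5,3) (5,4) (5,5)] -> total=9

Answer: 9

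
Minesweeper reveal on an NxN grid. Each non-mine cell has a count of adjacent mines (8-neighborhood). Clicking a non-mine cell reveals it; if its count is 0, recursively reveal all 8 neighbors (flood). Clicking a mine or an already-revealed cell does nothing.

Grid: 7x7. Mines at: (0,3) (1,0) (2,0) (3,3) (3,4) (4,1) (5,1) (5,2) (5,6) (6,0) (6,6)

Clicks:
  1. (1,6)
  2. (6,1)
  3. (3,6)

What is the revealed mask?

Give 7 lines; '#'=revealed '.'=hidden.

Answer: ....###
....###
....###
.....##
.....##
.......
.#.....

Derivation:
Click 1 (1,6) count=0: revealed 13 new [(0,4) (0,5) (0,6) (1,4) (1,5) (1,6) (2,4) (2,5) (2,6) (3,5) (3,6) (4,5) (4,6)] -> total=13
Click 2 (6,1) count=3: revealed 1 new [(6,1)] -> total=14
Click 3 (3,6) count=0: revealed 0 new [(none)] -> total=14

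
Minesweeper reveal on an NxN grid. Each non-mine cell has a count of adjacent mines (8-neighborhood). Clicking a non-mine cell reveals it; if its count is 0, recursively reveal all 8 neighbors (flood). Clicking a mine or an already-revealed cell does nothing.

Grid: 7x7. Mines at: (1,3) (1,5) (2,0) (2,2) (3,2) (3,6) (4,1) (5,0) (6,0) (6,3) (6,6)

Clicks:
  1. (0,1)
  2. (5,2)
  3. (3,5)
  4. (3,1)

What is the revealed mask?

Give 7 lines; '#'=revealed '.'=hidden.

Click 1 (0,1) count=0: revealed 6 new [(0,0) (0,1) (0,2) (1,0) (1,1) (1,2)] -> total=6
Click 2 (5,2) count=2: revealed 1 new [(5,2)] -> total=7
Click 3 (3,5) count=1: revealed 1 new [(3,5)] -> total=8
Click 4 (3,1) count=4: revealed 1 new [(3,1)] -> total=9

Answer: ###....
###....
.......
.#...#.
.......
..#....
.......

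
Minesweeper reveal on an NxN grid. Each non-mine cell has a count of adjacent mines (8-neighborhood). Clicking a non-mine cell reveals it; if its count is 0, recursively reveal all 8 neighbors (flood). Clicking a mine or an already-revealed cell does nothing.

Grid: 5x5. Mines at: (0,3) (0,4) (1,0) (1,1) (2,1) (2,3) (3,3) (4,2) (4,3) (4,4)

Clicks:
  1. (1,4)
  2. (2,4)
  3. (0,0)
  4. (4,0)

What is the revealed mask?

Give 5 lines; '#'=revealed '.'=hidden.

Answer: #....
....#
....#
##...
##...

Derivation:
Click 1 (1,4) count=3: revealed 1 new [(1,4)] -> total=1
Click 2 (2,4) count=2: revealed 1 new [(2,4)] -> total=2
Click 3 (0,0) count=2: revealed 1 new [(0,0)] -> total=3
Click 4 (4,0) count=0: revealed 4 new [(3,0) (3,1) (4,0) (4,1)] -> total=7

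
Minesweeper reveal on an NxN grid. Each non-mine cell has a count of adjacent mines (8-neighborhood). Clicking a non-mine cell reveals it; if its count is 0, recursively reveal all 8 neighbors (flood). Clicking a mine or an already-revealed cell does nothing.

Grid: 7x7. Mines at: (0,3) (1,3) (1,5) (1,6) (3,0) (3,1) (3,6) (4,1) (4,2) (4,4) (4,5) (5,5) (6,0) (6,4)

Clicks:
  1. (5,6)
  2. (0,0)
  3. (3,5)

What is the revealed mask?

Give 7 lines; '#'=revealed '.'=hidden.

Answer: ###....
###....
###....
.....#.
.......
......#
.......

Derivation:
Click 1 (5,6) count=2: revealed 1 new [(5,6)] -> total=1
Click 2 (0,0) count=0: revealed 9 new [(0,0) (0,1) (0,2) (1,0) (1,1) (1,2) (2,0) (2,1) (2,2)] -> total=10
Click 3 (3,5) count=3: revealed 1 new [(3,5)] -> total=11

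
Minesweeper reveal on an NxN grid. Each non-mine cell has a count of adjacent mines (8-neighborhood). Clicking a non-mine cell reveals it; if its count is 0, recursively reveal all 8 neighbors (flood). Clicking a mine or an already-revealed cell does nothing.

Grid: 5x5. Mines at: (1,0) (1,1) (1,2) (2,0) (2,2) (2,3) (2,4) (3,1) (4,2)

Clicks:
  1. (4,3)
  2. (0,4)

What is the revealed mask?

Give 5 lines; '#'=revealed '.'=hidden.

Click 1 (4,3) count=1: revealed 1 new [(4,3)] -> total=1
Click 2 (0,4) count=0: revealed 4 new [(0,3) (0,4) (1,3) (1,4)] -> total=5

Answer: ...##
...##
.....
.....
...#.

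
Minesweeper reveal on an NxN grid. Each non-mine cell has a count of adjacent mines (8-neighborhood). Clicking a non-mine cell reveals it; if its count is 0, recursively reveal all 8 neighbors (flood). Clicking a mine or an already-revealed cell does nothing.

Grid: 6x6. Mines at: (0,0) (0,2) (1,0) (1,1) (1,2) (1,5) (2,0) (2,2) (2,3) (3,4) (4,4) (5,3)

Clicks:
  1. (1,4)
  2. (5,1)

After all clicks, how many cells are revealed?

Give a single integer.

Answer: 10

Derivation:
Click 1 (1,4) count=2: revealed 1 new [(1,4)] -> total=1
Click 2 (5,1) count=0: revealed 9 new [(3,0) (3,1) (3,2) (4,0) (4,1) (4,2) (5,0) (5,1) (5,2)] -> total=10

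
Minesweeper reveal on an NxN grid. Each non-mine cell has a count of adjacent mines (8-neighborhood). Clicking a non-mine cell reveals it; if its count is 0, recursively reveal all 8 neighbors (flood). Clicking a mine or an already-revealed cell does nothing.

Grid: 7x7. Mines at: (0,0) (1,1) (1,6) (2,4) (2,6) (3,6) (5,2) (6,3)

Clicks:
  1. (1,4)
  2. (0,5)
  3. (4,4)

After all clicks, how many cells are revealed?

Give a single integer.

Answer: 16

Derivation:
Click 1 (1,4) count=1: revealed 1 new [(1,4)] -> total=1
Click 2 (0,5) count=1: revealed 1 new [(0,5)] -> total=2
Click 3 (4,4) count=0: revealed 14 new [(3,3) (3,4) (3,5) (4,3) (4,4) (4,5) (4,6) (5,3) (5,4) (5,5) (5,6) (6,4) (6,5) (6,6)] -> total=16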